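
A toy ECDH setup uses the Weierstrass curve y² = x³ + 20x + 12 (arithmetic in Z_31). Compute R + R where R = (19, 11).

(28, 7)

tangent at (19, 11): λ = (3·19² + 20)/(2·11) ≡ 18/22. 22⁻¹ ≡ 24 (mod 31), so λ ≡ 18·24 ≡ 29.
  x = λ² - 19 - 19 = 841 - 38 ≡ 28; y = λ·(19 - 28) - 11 ≡ 7. → (28, 7)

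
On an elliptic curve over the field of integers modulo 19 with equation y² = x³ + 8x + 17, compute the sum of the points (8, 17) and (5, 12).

(13, 0)

(8, 17) + (5, 12). λ = (12 - 17)/(5 - 8) ≡ 14/16 mod 19. 16⁻¹ ≡ 6 (mod 19) since 16·6 = 96 ≡ 1, so λ ≡ 8.
  x = λ² - 8 - 5 = 64 - 13 ≡ 13; y = λ·(8 - 13) - 17 ≡ 0. → (13, 0)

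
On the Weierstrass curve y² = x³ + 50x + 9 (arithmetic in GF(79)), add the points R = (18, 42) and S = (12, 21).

(18, 42) + (12, 21). λ = (21 - 42)/(12 - 18) ≡ 58/73 mod 79. 73⁻¹ ≡ 13 (mod 79), so λ ≡ 43.
  x = λ² - 18 - 12 = 1849 - 30 ≡ 2; y = λ·(18 - 2) - 42 ≡ 14. → (2, 14)

(2, 14)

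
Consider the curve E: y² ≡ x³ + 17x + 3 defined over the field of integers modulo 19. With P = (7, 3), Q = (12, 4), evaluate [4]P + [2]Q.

First 4P:
Repeated addition: build up to 4P.
2P: tangent at (7, 3): λ = (3·7² + 17)/(2·3) ≡ 12/6. 6⁻¹ ≡ 16 (mod 19), so λ ≡ 12·16 ≡ 2.
  x = λ² - 7 - 7 = 4 - 14 ≡ 9; y = λ·(7 - 9) - 3 ≡ 12. → (9, 12)
3P: (9, 12) + (7, 3). λ = (3 - 12)/(7 - 9) ≡ 10/17 mod 19. 17⁻¹ ≡ 9 (mod 19) since 17·9 = 153 ≡ 1, so λ ≡ 14.
  x = λ² - 9 - 7 = 196 - 16 ≡ 9; y = λ·(9 - 9) - 12 ≡ 7. → (9, 7)
4P: (9, 7) + (7, 3). λ = (3 - 7)/(7 - 9) ≡ 15/17 mod 19. 17⁻¹ ≡ 9 (mod 19), so λ ≡ 2.
  x = λ² - 9 - 7 = 4 - 16 ≡ 7; y = λ·(9 - 7) - 7 ≡ 16. → (7, 16)
4P = (7, 16).
Next 2Q:
Repeated addition: build up to 2Q.
2Q: tangent at (12, 4): λ = (3·12² + 17)/(2·4) ≡ 12/8. 8⁻¹ ≡ 12 (mod 19), so λ ≡ 12·12 ≡ 11.
  x = λ² - 12 - 12 = 121 - 24 ≡ 2; y = λ·(12 - 2) - 4 ≡ 11. → (2, 11)
2Q = (2, 11).
Finally 4P + 2Q:
(7, 16) + (2, 11). λ = (11 - 16)/(2 - 7) ≡ 14/14 mod 19. 14⁻¹ ≡ 15 (mod 19), so λ ≡ 1.
  x = λ² - 7 - 2 = 1 - 9 ≡ 11; y = λ·(7 - 11) - 16 ≡ 18. → (11, 18)

(11, 18)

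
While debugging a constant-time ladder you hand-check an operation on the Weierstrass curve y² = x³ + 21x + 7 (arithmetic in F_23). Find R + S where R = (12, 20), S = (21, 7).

(6, 2)

(12, 20) + (21, 7). λ = (7 - 20)/(21 - 12) ≡ 10/9 mod 23. 9⁻¹ ≡ 18 (mod 23), so λ ≡ 19.
  x = λ² - 12 - 21 = 361 - 33 ≡ 6; y = λ·(12 - 6) - 20 ≡ 2. → (6, 2)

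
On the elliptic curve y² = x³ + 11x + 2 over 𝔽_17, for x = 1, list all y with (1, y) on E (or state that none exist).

none

x³ + 11x + 2 = 14 ≡ 14 (mod 17).
14 is a non-residue mod 17; no y exists.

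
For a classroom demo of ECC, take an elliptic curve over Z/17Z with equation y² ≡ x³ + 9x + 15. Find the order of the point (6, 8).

12

2P: tangent at (6, 8): λ = (3·6² + 9)/(2·8) ≡ 15/16. 16⁻¹ ≡ 16 (mod 17), so λ ≡ 15·16 ≡ 2.
  x = λ² - 6 - 6 = 4 - 12 ≡ 9; y = λ·(6 - 9) - 8 ≡ 3. → (9, 3)
3P: (9, 3) + (6, 8). λ = (8 - 3)/(6 - 9) ≡ 5/14 mod 17. 14⁻¹ ≡ 11 (mod 17) since 14·11 = 154 ≡ 1, so λ ≡ 4.
  x = λ² - 9 - 6 = 16 - 15 ≡ 1; y = λ·(9 - 1) - 3 ≡ 12. → (1, 12)
4P: (1, 12) + (6, 8). λ = (8 - 12)/(6 - 1) ≡ 13/5 mod 17. 5⁻¹ ≡ 7 (mod 17), so λ ≡ 6.
  x = λ² - 1 - 6 = 36 - 7 ≡ 12; y = λ·(1 - 12) - 12 ≡ 7. → (12, 7)
5P: (12, 7) + (6, 8). λ = (8 - 7)/(6 - 12) ≡ 1/11 mod 17. 11⁻¹ ≡ 14 (mod 17), so λ ≡ 14.
  x = λ² - 12 - 6 = 196 - 18 ≡ 8; y = λ·(12 - 8) - 7 ≡ 15. → (8, 15)
6P: (8, 15) + (6, 8). λ = (8 - 15)/(6 - 8) ≡ 10/15 mod 17. 15⁻¹ ≡ 8 (mod 17) since 15·8 = 120 ≡ 1, so λ ≡ 12.
  x = λ² - 8 - 6 = 144 - 14 ≡ 11; y = λ·(8 - 11) - 15 ≡ 0. → (11, 0)
7P: (11, 0) + (6, 8). λ = (8 - 0)/(6 - 11) ≡ 8/12 mod 17. 12⁻¹ ≡ 10 (mod 17) since 12·10 = 120 ≡ 1, so λ ≡ 12.
  x = λ² - 11 - 6 = 144 - 17 ≡ 8; y = λ·(11 - 8) - 0 ≡ 2. → (8, 2)
8P: (8, 2) + (6, 8). λ = (8 - 2)/(6 - 8) ≡ 6/15 mod 17. 15⁻¹ ≡ 8 (mod 17) since 15·8 = 120 ≡ 1, so λ ≡ 14.
  x = λ² - 8 - 6 = 196 - 14 ≡ 12; y = λ·(8 - 12) - 2 ≡ 10. → (12, 10)
9P: (12, 10) + (6, 8). λ = (8 - 10)/(6 - 12) ≡ 15/11 mod 17. 11⁻¹ ≡ 14 (mod 17) since 11·14 = 154 ≡ 1, so λ ≡ 6.
  x = λ² - 12 - 6 = 36 - 18 ≡ 1; y = λ·(12 - 1) - 10 ≡ 5. → (1, 5)
10P: (1, 5) + (6, 8). λ = (8 - 5)/(6 - 1) ≡ 3/5 mod 17. 5⁻¹ ≡ 7 (mod 17), so λ ≡ 4.
  x = λ² - 1 - 6 = 16 - 7 ≡ 9; y = λ·(1 - 9) - 5 ≡ 14. → (9, 14)
11P: (9, 14) + (6, 8). λ = (8 - 14)/(6 - 9) ≡ 11/14 mod 17. 14⁻¹ ≡ 11 (mod 17), so λ ≡ 2.
  x = λ² - 9 - 6 = 4 - 15 ≡ 6; y = λ·(9 - 6) - 14 ≡ 9. → (6, 9)
12P: (6, 9) + (6, 8): same x and y₁ ≡ -y₂, so the sum is ∞.
12P = ∞, so the order is 12.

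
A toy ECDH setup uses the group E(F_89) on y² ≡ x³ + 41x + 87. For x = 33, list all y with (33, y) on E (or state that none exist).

x³ + 41x + 87 = 37377 ≡ 86 (mod 89).
86 is a non-residue mod 89; no y exists.

none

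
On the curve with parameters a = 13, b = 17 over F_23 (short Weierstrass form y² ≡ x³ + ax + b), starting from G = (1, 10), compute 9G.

(5, 0)

Repeated addition: build up to 9G.
2G: tangent at (1, 10): λ = (3·1² + 13)/(2·10) ≡ 16/20. 20⁻¹ ≡ 15 (mod 23), so λ ≡ 16·15 ≡ 10.
  x = λ² - 1 - 1 = 100 - 2 ≡ 6; y = λ·(1 - 6) - 10 ≡ 9. → (6, 9)
3G: (6, 9) + (1, 10). λ = (10 - 9)/(1 - 6) ≡ 1/18 mod 23. 18⁻¹ ≡ 9 (mod 23), so λ ≡ 9.
  x = λ² - 6 - 1 = 81 - 7 ≡ 5; y = λ·(6 - 5) - 9 ≡ 0. → (5, 0)
4G: (5, 0) + (1, 10). λ = (10 - 0)/(1 - 5) ≡ 10/19 mod 23. 19⁻¹ ≡ 17 (mod 23) since 19·17 = 323 ≡ 1, so λ ≡ 9.
  x = λ² - 5 - 1 = 81 - 6 ≡ 6; y = λ·(5 - 6) - 0 ≡ 14. → (6, 14)
5G: (6, 14) + (1, 10). λ = (10 - 14)/(1 - 6) ≡ 19/18 mod 23. 18⁻¹ ≡ 9 (mod 23), so λ ≡ 10.
  x = λ² - 6 - 1 = 100 - 7 ≡ 1; y = λ·(6 - 1) - 14 ≡ 13. → (1, 13)
6G: (1, 13) + (1, 10): same x and y₁ ≡ -y₂, so the sum is 𝒪.
7G: 𝒪 + (1, 10) = (1, 10) (identity).
8G: tangent at (1, 10): λ = (3·1² + 13)/(2·10) ≡ 16/20. 20⁻¹ ≡ 15 (mod 23), so λ ≡ 16·15 ≡ 10.
  x = λ² - 1 - 1 = 100 - 2 ≡ 6; y = λ·(1 - 6) - 10 ≡ 9. → (6, 9)
9G: (6, 9) + (1, 10). λ = (10 - 9)/(1 - 6) ≡ 1/18 mod 23. 18⁻¹ ≡ 9 (mod 23), so λ ≡ 9.
  x = λ² - 6 - 1 = 81 - 7 ≡ 5; y = λ·(6 - 5) - 9 ≡ 0. → (5, 0)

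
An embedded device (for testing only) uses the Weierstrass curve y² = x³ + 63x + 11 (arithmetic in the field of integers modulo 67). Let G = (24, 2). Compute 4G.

(41, 48)

Double-and-add on 4 = (100)₂. Start with G = (24, 2) for the leading 1-bit.
double: tangent at (24, 2): λ = (3·24² + 63)/(2·2) ≡ 49/4. 4⁻¹ ≡ 17 (mod 67), so λ ≡ 49·17 ≡ 29.
  x = λ² - 24 - 24 = 841 - 48 ≡ 56; y = λ·(24 - 56) - 2 ≡ 8. → (56, 8)
double: tangent at (56, 8): λ = (3·56² + 63)/(2·8) ≡ 24/16. 16⁻¹ ≡ 21 (mod 67), so λ ≡ 24·21 ≡ 35.
  x = λ² - 56 - 56 = 1225 - 112 ≡ 41; y = λ·(56 - 41) - 8 ≡ 48. → (41, 48)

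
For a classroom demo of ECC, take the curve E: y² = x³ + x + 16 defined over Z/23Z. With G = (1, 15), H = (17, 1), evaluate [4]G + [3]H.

(1, 15)

First 4G:
Double-and-add on 4 = (100)₂. Start with G = (1, 15) for the leading 1-bit.
double: tangent at (1, 15): λ = (3·1² + 1)/(2·15) ≡ 4/7. 7⁻¹ ≡ 10 (mod 23), so λ ≡ 4·10 ≡ 17.
  x = λ² - 1 - 1 = 289 - 2 ≡ 11; y = λ·(1 - 11) - 15 ≡ 22. → (11, 22)
double: tangent at (11, 22): λ = (3·11² + 1)/(2·22) ≡ 19/21. 21⁻¹ ≡ 11 (mod 23) since 21·11 = 231 ≡ 1, so λ ≡ 19·11 ≡ 2.
  x = λ² - 11 - 11 = 4 - 22 ≡ 5; y = λ·(11 - 5) - 22 ≡ 13. → (5, 13)
4G = (5, 13).
Next 3H:
Repeated addition: build up to 3H.
2H: tangent at (17, 1): λ = (3·17² + 1)/(2·1) ≡ 17/2. 2⁻¹ ≡ 12 (mod 23) since 2·12 = 24 ≡ 1, so λ ≡ 17·12 ≡ 20.
  x = λ² - 17 - 17 = 400 - 34 ≡ 21; y = λ·(17 - 21) - 1 ≡ 11. → (21, 11)
3H: (21, 11) + (17, 1). λ = (1 - 11)/(17 - 21) ≡ 13/19 mod 23. 19⁻¹ ≡ 17 (mod 23), so λ ≡ 14.
  x = λ² - 21 - 17 = 196 - 38 ≡ 20; y = λ·(21 - 20) - 11 ≡ 3. → (20, 3)
3H = (20, 3).
Finally 4G + 3H:
(5, 13) + (20, 3). λ = (3 - 13)/(20 - 5) ≡ 13/15 mod 23. 15⁻¹ ≡ 20 (mod 23) since 15·20 = 300 ≡ 1, so λ ≡ 7.
  x = λ² - 5 - 20 = 49 - 25 ≡ 1; y = λ·(5 - 1) - 13 ≡ 15. → (1, 15)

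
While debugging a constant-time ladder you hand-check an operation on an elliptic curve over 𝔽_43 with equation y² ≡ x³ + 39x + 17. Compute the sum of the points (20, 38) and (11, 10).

(20, 38) + (11, 10). λ = (10 - 38)/(11 - 20) ≡ 15/34 mod 43. 34⁻¹ ≡ 19 (mod 43), so λ ≡ 27.
  x = λ² - 20 - 11 = 729 - 31 ≡ 10; y = λ·(20 - 10) - 38 ≡ 17. → (10, 17)

(10, 17)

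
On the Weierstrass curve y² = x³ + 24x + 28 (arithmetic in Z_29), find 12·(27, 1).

(19, 8)

Write Q = (27, 1).
Double-and-add on 12 = (1100)₂. Start with Q = (27, 1) for the leading 1-bit.
double: tangent at (27, 1): λ = (3·27² + 24)/(2·1) ≡ 7/2. 2⁻¹ ≡ 15 (mod 29) since 2·15 = 30 ≡ 1, so λ ≡ 7·15 ≡ 18.
  x = λ² - 27 - 27 = 324 - 54 ≡ 9; y = λ·(27 - 9) - 1 ≡ 4. → (9, 4)
add Q: (9, 4) + (27, 1). λ = (1 - 4)/(27 - 9) ≡ 26/18 mod 29. 18⁻¹ ≡ 21 (mod 29) since 18·21 = 378 ≡ 1, so λ ≡ 24.
  x = λ² - 9 - 27 = 576 - 36 ≡ 18; y = λ·(9 - 18) - 4 ≡ 12. → (18, 12)
double: tangent at (18, 12): λ = (3·18² + 24)/(2·12) ≡ 10/24. 24⁻¹ ≡ 23 (mod 29), so λ ≡ 10·23 ≡ 27.
  x = λ² - 18 - 18 = 729 - 36 ≡ 26; y = λ·(18 - 26) - 12 ≡ 4. → (26, 4)
double: tangent at (26, 4): λ = (3·26² + 24)/(2·4) ≡ 22/8. 8⁻¹ ≡ 11 (mod 29), so λ ≡ 22·11 ≡ 10.
  x = λ² - 26 - 26 = 100 - 52 ≡ 19; y = λ·(26 - 19) - 4 ≡ 8. → (19, 8)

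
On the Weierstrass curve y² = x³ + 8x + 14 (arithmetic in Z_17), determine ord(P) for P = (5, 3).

2P: tangent at (5, 3): λ = (3·5² + 8)/(2·3) ≡ 15/6. 6⁻¹ ≡ 3 (mod 17) since 6·3 = 18 ≡ 1, so λ ≡ 15·3 ≡ 11.
  x = λ² - 5 - 5 = 121 - 10 ≡ 9; y = λ·(5 - 9) - 3 ≡ 4. → (9, 4)
3P: (9, 4) + (5, 3). λ = (3 - 4)/(5 - 9) ≡ 16/13 mod 17. 13⁻¹ ≡ 4 (mod 17), so λ ≡ 13.
  x = λ² - 9 - 5 = 169 - 14 ≡ 2; y = λ·(9 - 2) - 4 ≡ 2. → (2, 2)
4P: (2, 2) + (5, 3). λ = (3 - 2)/(5 - 2) ≡ 1/3 mod 17. 3⁻¹ ≡ 6 (mod 17), so λ ≡ 6.
  x = λ² - 2 - 5 = 36 - 7 ≡ 12; y = λ·(2 - 12) - 2 ≡ 6. → (12, 6)
5P: (12, 6) + (5, 3). λ = (3 - 6)/(5 - 12) ≡ 14/10 mod 17. 10⁻¹ ≡ 12 (mod 17), so λ ≡ 15.
  x = λ² - 12 - 5 = 225 - 17 ≡ 4; y = λ·(12 - 4) - 6 ≡ 12. → (4, 12)
6P: (4, 12) + (5, 3). λ = (3 - 12)/(5 - 4) ≡ 8/1 mod 17. 1⁻¹ ≡ 1 (mod 17) since 1·1 = 1 ≡ 1, so λ ≡ 8.
  x = λ² - 4 - 5 = 64 - 9 ≡ 4; y = λ·(4 - 4) - 12 ≡ 5. → (4, 5)
7P: (4, 5) + (5, 3). λ = (3 - 5)/(5 - 4) ≡ 15/1 mod 17. 1⁻¹ ≡ 1 (mod 17) since 1·1 = 1 ≡ 1, so λ ≡ 15.
  x = λ² - 4 - 5 = 225 - 9 ≡ 12; y = λ·(4 - 12) - 5 ≡ 11. → (12, 11)
8P: (12, 11) + (5, 3). λ = (3 - 11)/(5 - 12) ≡ 9/10 mod 17. 10⁻¹ ≡ 12 (mod 17), so λ ≡ 6.
  x = λ² - 12 - 5 = 36 - 17 ≡ 2; y = λ·(12 - 2) - 11 ≡ 15. → (2, 15)
9P: (2, 15) + (5, 3). λ = (3 - 15)/(5 - 2) ≡ 5/3 mod 17. 3⁻¹ ≡ 6 (mod 17), so λ ≡ 13.
  x = λ² - 2 - 5 = 169 - 7 ≡ 9; y = λ·(2 - 9) - 15 ≡ 13. → (9, 13)
10P: (9, 13) + (5, 3). λ = (3 - 13)/(5 - 9) ≡ 7/13 mod 17. 13⁻¹ ≡ 4 (mod 17) since 13·4 = 52 ≡ 1, so λ ≡ 11.
  x = λ² - 9 - 5 = 121 - 14 ≡ 5; y = λ·(9 - 5) - 13 ≡ 14. → (5, 14)
11P: (5, 14) + (5, 3): same x and y₁ ≡ -y₂, so the sum is O.
11P = O, so the order is 11.

11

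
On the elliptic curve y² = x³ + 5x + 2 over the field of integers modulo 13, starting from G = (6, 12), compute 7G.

(5, 3)

Repeated addition: build up to 7G.
2G: tangent at (6, 12): λ = (3·6² + 5)/(2·12) ≡ 9/11. 11⁻¹ ≡ 6 (mod 13), so λ ≡ 9·6 ≡ 2.
  x = λ² - 6 - 6 = 4 - 12 ≡ 5; y = λ·(6 - 5) - 12 ≡ 3. → (5, 3)
3G: (5, 3) + (6, 12). λ = (12 - 3)/(6 - 5) ≡ 9/1 mod 13. 1⁻¹ ≡ 1 (mod 13), so λ ≡ 9.
  x = λ² - 5 - 6 = 81 - 11 ≡ 5; y = λ·(5 - 5) - 3 ≡ 10. → (5, 10)
4G: (5, 10) + (6, 12). λ = (12 - 10)/(6 - 5) ≡ 2/1 mod 13. 1⁻¹ ≡ 1 (mod 13) since 1·1 = 1 ≡ 1, so λ ≡ 2.
  x = λ² - 5 - 6 = 4 - 11 ≡ 6; y = λ·(5 - 6) - 10 ≡ 1. → (6, 1)
5G: (6, 1) + (6, 12): same x and y₁ ≡ -y₂, so the sum is 𝒪.
6G: 𝒪 + (6, 12) = (6, 12) (identity).
7G: tangent at (6, 12): λ = (3·6² + 5)/(2·12) ≡ 9/11. 11⁻¹ ≡ 6 (mod 13) since 11·6 = 66 ≡ 1, so λ ≡ 9·6 ≡ 2.
  x = λ² - 6 - 6 = 4 - 12 ≡ 5; y = λ·(6 - 5) - 12 ≡ 3. → (5, 3)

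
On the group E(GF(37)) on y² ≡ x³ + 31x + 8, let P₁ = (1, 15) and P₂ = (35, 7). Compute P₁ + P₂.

(4, 14)

(1, 15) + (35, 7). λ = (7 - 15)/(35 - 1) ≡ 29/34 mod 37. 34⁻¹ ≡ 12 (mod 37), so λ ≡ 15.
  x = λ² - 1 - 35 = 225 - 36 ≡ 4; y = λ·(1 - 4) - 15 ≡ 14. → (4, 14)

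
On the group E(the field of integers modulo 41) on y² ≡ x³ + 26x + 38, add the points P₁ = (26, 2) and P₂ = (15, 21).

(4, 1)

(26, 2) + (15, 21). λ = (21 - 2)/(15 - 26) ≡ 19/30 mod 41. 30⁻¹ ≡ 26 (mod 41), so λ ≡ 2.
  x = λ² - 26 - 15 = 4 - 41 ≡ 4; y = λ·(26 - 4) - 2 ≡ 1. → (4, 1)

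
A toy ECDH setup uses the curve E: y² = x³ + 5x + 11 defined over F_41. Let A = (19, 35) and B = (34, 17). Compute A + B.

(19, 35) + (34, 17). λ = (17 - 35)/(34 - 19) ≡ 23/15 mod 41. 15⁻¹ ≡ 11 (mod 41) since 15·11 = 165 ≡ 1, so λ ≡ 7.
  x = λ² - 19 - 34 = 49 - 53 ≡ 37; y = λ·(19 - 37) - 35 ≡ 3. → (37, 3)

(37, 3)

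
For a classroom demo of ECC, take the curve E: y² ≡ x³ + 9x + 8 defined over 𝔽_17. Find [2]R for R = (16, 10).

tangent at (16, 10): λ = (3·16² + 9)/(2·10) ≡ 12/3. 3⁻¹ ≡ 6 (mod 17), so λ ≡ 12·6 ≡ 4.
  x = λ² - 16 - 16 = 16 - 32 ≡ 1; y = λ·(16 - 1) - 10 ≡ 16. → (1, 16)

(1, 16)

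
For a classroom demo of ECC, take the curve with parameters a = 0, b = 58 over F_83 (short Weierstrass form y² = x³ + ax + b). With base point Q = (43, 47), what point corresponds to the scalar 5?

Double-and-add on 5 = (101)₂. Start with Q = (43, 47) for the leading 1-bit.
double: tangent at (43, 47): λ = (3·43² + 0)/(2·47) ≡ 69/11. 11⁻¹ ≡ 68 (mod 83), so λ ≡ 69·68 ≡ 44.
  x = λ² - 43 - 43 = 1936 - 86 ≡ 24; y = λ·(43 - 24) - 47 ≡ 42. → (24, 42)
double: tangent at (24, 42): λ = (3·24² + 0)/(2·42) ≡ 68/1. 1⁻¹ ≡ 1 (mod 83) since 1·1 = 1 ≡ 1, so λ ≡ 68·1 ≡ 68.
  x = λ² - 24 - 24 = 4624 - 48 ≡ 11; y = λ·(24 - 11) - 42 ≡ 12. → (11, 12)
add Q: (11, 12) + (43, 47). λ = (47 - 12)/(43 - 11) ≡ 35/32 mod 83. 32⁻¹ ≡ 13 (mod 83), so λ ≡ 40.
  x = λ² - 11 - 43 = 1600 - 54 ≡ 52; y = λ·(11 - 52) - 12 ≡ 8. → (52, 8)

(52, 8)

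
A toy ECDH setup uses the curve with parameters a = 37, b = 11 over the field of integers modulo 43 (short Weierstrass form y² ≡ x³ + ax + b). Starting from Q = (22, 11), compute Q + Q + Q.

(0, 22)

Repeated addition: build up to 3Q.
2Q: tangent at (22, 11): λ = (3·22² + 37)/(2·11) ≡ 27/22. 22⁻¹ ≡ 2 (mod 43), so λ ≡ 27·2 ≡ 11.
  x = λ² - 22 - 22 = 121 - 44 ≡ 34; y = λ·(22 - 34) - 11 ≡ 29. → (34, 29)
3Q: (34, 29) + (22, 11). λ = (11 - 29)/(22 - 34) ≡ 25/31 mod 43. 31⁻¹ ≡ 25 (mod 43), so λ ≡ 23.
  x = λ² - 34 - 22 = 529 - 56 ≡ 0; y = λ·(34 - 0) - 29 ≡ 22. → (0, 22)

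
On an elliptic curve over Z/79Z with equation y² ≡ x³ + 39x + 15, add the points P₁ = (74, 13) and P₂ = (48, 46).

(74, 13) + (48, 46). λ = (46 - 13)/(48 - 74) ≡ 33/53 mod 79. 53⁻¹ ≡ 3 (mod 79), so λ ≡ 20.
  x = λ² - 74 - 48 = 400 - 122 ≡ 41; y = λ·(74 - 41) - 13 ≡ 15. → (41, 15)

(41, 15)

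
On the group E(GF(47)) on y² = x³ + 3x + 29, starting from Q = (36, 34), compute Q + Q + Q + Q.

Repeated addition: build up to 4Q.
2Q: tangent at (36, 34): λ = (3·36² + 3)/(2·34) ≡ 37/21. 21⁻¹ ≡ 9 (mod 47), so λ ≡ 37·9 ≡ 4.
  x = λ² - 36 - 36 = 16 - 72 ≡ 38; y = λ·(36 - 38) - 34 ≡ 5. → (38, 5)
3Q: (38, 5) + (36, 34). λ = (34 - 5)/(36 - 38) ≡ 29/45 mod 47. 45⁻¹ ≡ 23 (mod 47) since 45·23 = 1035 ≡ 1, so λ ≡ 9.
  x = λ² - 38 - 36 = 81 - 74 ≡ 7; y = λ·(38 - 7) - 5 ≡ 39. → (7, 39)
4Q: (7, 39) + (36, 34). λ = (34 - 39)/(36 - 7) ≡ 42/29 mod 47. 29⁻¹ ≡ 13 (mod 47) since 29·13 = 377 ≡ 1, so λ ≡ 29.
  x = λ² - 7 - 36 = 841 - 43 ≡ 46; y = λ·(7 - 46) - 39 ≡ 5. → (46, 5)

(46, 5)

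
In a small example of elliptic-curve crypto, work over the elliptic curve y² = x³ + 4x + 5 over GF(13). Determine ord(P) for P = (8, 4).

2P: tangent at (8, 4): λ = (3·8² + 4)/(2·4) ≡ 1/8. 8⁻¹ ≡ 5 (mod 13), so λ ≡ 1·5 ≡ 5.
  x = λ² - 8 - 8 = 25 - 16 ≡ 9; y = λ·(8 - 9) - 4 ≡ 4. → (9, 4)
3P: (9, 4) + (8, 4). λ = (4 - 4)/(8 - 9) ≡ 0/12 mod 13. 12⁻¹ ≡ 12 (mod 13), so λ ≡ 0.
  x = λ² - 9 - 8 = 0 - 17 ≡ 9; y = λ·(9 - 9) - 4 ≡ 9. → (9, 9)
4P: (9, 9) + (8, 4). λ = (4 - 9)/(8 - 9) ≡ 8/12 mod 13. 12⁻¹ ≡ 12 (mod 13) since 12·12 = 144 ≡ 1, so λ ≡ 5.
  x = λ² - 9 - 8 = 25 - 17 ≡ 8; y = λ·(9 - 8) - 9 ≡ 9. → (8, 9)
5P: (8, 9) + (8, 4): same x and y₁ ≡ -y₂, so the sum is 𝒪.
5P = 𝒪, so the order is 5.

5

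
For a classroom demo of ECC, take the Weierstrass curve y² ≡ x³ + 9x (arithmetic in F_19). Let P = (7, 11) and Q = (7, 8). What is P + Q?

The two points share x = 7 and their y-coordinates satisfy 11 + 8 ≡ 0 (mod 19), so they are inverses. Their sum is O.

O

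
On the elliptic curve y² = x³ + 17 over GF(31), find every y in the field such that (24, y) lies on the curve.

x³ + 0x + 17 = 13841 ≡ 15 (mod 31).
15 is a non-residue mod 31; no y exists.

none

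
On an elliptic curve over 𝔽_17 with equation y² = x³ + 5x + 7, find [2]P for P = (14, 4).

(5, 15)

tangent at (14, 4): λ = (3·14² + 5)/(2·4) ≡ 15/8. 8⁻¹ ≡ 15 (mod 17) since 8·15 = 120 ≡ 1, so λ ≡ 15·15 ≡ 4.
  x = λ² - 14 - 14 = 16 - 28 ≡ 5; y = λ·(14 - 5) - 4 ≡ 15. → (5, 15)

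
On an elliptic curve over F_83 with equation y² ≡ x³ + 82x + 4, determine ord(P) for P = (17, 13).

12

2P: tangent at (17, 13): λ = (3·17² + 82)/(2·13) ≡ 36/26. 26⁻¹ ≡ 16 (mod 83), so λ ≡ 36·16 ≡ 78.
  x = λ² - 17 - 17 = 6084 - 34 ≡ 74; y = λ·(17 - 74) - 13 ≡ 23. → (74, 23)
3P: (74, 23) + (17, 13). λ = (13 - 23)/(17 - 74) ≡ 73/26 mod 83. 26⁻¹ ≡ 16 (mod 83) since 26·16 = 416 ≡ 1, so λ ≡ 6.
  x = λ² - 74 - 17 = 36 - 91 ≡ 28; y = λ·(74 - 28) - 23 ≡ 4. → (28, 4)
4P: (28, 4) + (17, 13). λ = (13 - 4)/(17 - 28) ≡ 9/72 mod 83. 72⁻¹ ≡ 15 (mod 83) since 72·15 = 1080 ≡ 1, so λ ≡ 52.
  x = λ² - 28 - 17 = 2704 - 45 ≡ 3; y = λ·(28 - 3) - 4 ≡ 51. → (3, 51)
5P: (3, 51) + (17, 13). λ = (13 - 51)/(17 - 3) ≡ 45/14 mod 83. 14⁻¹ ≡ 6 (mod 83), so λ ≡ 21.
  x = λ² - 3 - 17 = 441 - 20 ≡ 6; y = λ·(3 - 6) - 51 ≡ 52. → (6, 52)
6P: (6, 52) + (17, 13). λ = (13 - 52)/(17 - 6) ≡ 44/11 mod 83. 11⁻¹ ≡ 68 (mod 83) since 11·68 = 748 ≡ 1, so λ ≡ 4.
  x = λ² - 6 - 17 = 16 - 23 ≡ 76; y = λ·(6 - 76) - 52 ≡ 0. → (76, 0)
7P: (76, 0) + (17, 13). λ = (13 - 0)/(17 - 76) ≡ 13/24 mod 83. 24⁻¹ ≡ 45 (mod 83) since 24·45 = 1080 ≡ 1, so λ ≡ 4.
  x = λ² - 76 - 17 = 16 - 93 ≡ 6; y = λ·(76 - 6) - 0 ≡ 31. → (6, 31)
8P: (6, 31) + (17, 13). λ = (13 - 31)/(17 - 6) ≡ 65/11 mod 83. 11⁻¹ ≡ 68 (mod 83) since 11·68 = 748 ≡ 1, so λ ≡ 21.
  x = λ² - 6 - 17 = 441 - 23 ≡ 3; y = λ·(6 - 3) - 31 ≡ 32. → (3, 32)
9P: (3, 32) + (17, 13). λ = (13 - 32)/(17 - 3) ≡ 64/14 mod 83. 14⁻¹ ≡ 6 (mod 83) since 14·6 = 84 ≡ 1, so λ ≡ 52.
  x = λ² - 3 - 17 = 2704 - 20 ≡ 28; y = λ·(3 - 28) - 32 ≡ 79. → (28, 79)
10P: (28, 79) + (17, 13). λ = (13 - 79)/(17 - 28) ≡ 17/72 mod 83. 72⁻¹ ≡ 15 (mod 83), so λ ≡ 6.
  x = λ² - 28 - 17 = 36 - 45 ≡ 74; y = λ·(28 - 74) - 79 ≡ 60. → (74, 60)
11P: (74, 60) + (17, 13). λ = (13 - 60)/(17 - 74) ≡ 36/26 mod 83. 26⁻¹ ≡ 16 (mod 83) since 26·16 = 416 ≡ 1, so λ ≡ 78.
  x = λ² - 74 - 17 = 6084 - 91 ≡ 17; y = λ·(74 - 17) - 60 ≡ 70. → (17, 70)
12P: (17, 70) + (17, 13): same x and y₁ ≡ -y₂, so the sum is O.
12P = O, so the order is 12.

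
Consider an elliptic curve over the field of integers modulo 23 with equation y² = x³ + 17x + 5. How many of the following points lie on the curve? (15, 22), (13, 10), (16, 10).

(15, 22): 22² ≡ 1, rhs ≡ 1 → on.
(13, 10): 10² ≡ 8, rhs ≡ 8 → on.
(16, 10): 10² ≡ 8, rhs ≡ 3 → off.

2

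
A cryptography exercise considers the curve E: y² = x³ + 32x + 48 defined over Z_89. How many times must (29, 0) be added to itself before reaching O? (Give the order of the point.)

2P: (29, 0) + (29, 0): same x and y₁ ≡ -y₂, so the sum is O.
2P = O, so the order is 2.

2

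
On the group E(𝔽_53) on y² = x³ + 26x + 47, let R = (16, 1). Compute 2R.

(8, 48)

tangent at (16, 1): λ = (3·16² + 26)/(2·1) ≡ 52/2. 2⁻¹ ≡ 27 (mod 53) since 2·27 = 54 ≡ 1, so λ ≡ 52·27 ≡ 26.
  x = λ² - 16 - 16 = 676 - 32 ≡ 8; y = λ·(16 - 8) - 1 ≡ 48. → (8, 48)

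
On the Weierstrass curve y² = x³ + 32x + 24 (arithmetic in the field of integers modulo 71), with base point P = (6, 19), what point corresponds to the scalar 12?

Double-and-add on 12 = (1100)₂. Start with P = (6, 19) for the leading 1-bit.
double: tangent at (6, 19): λ = (3·6² + 32)/(2·19) ≡ 69/38. 38⁻¹ ≡ 43 (mod 71), so λ ≡ 69·43 ≡ 56.
  x = λ² - 6 - 6 = 3136 - 12 ≡ 0; y = λ·(6 - 0) - 19 ≡ 33. → (0, 33)
add P: (0, 33) + (6, 19). λ = (19 - 33)/(6 - 0) ≡ 57/6 mod 71. 6⁻¹ ≡ 12 (mod 71), so λ ≡ 45.
  x = λ² - 0 - 6 = 2025 - 6 ≡ 31; y = λ·(0 - 31) - 33 ≡ 63. → (31, 63)
double: tangent at (31, 63): λ = (3·31² + 32)/(2·63) ≡ 4/55. 55⁻¹ ≡ 31 (mod 71), so λ ≡ 4·31 ≡ 53.
  x = λ² - 31 - 31 = 2809 - 62 ≡ 49; y = λ·(31 - 49) - 63 ≡ 48. → (49, 48)
double: tangent at (49, 48): λ = (3·49² + 32)/(2·48) ≡ 64/25. 25⁻¹ ≡ 54 (mod 71), so λ ≡ 64·54 ≡ 48.
  x = λ² - 49 - 49 = 2304 - 98 ≡ 5; y = λ·(49 - 5) - 48 ≡ 5. → (5, 5)

(5, 5)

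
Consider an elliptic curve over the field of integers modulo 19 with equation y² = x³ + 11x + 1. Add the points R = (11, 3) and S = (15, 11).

(11, 3) + (15, 11). λ = (11 - 3)/(15 - 11) ≡ 8/4 mod 19. 4⁻¹ ≡ 5 (mod 19), so λ ≡ 2.
  x = λ² - 11 - 15 = 4 - 26 ≡ 16; y = λ·(11 - 16) - 3 ≡ 6. → (16, 6)

(16, 6)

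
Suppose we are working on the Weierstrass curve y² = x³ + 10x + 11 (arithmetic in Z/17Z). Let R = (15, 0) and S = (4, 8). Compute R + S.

(13, 14)

(15, 0) + (4, 8). λ = (8 - 0)/(4 - 15) ≡ 8/6 mod 17. 6⁻¹ ≡ 3 (mod 17), so λ ≡ 7.
  x = λ² - 15 - 4 = 49 - 19 ≡ 13; y = λ·(15 - 13) - 0 ≡ 14. → (13, 14)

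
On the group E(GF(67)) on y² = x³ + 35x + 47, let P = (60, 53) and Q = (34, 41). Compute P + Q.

(64, 7)

(60, 53) + (34, 41). λ = (41 - 53)/(34 - 60) ≡ 55/41 mod 67. 41⁻¹ ≡ 18 (mod 67) since 41·18 = 738 ≡ 1, so λ ≡ 52.
  x = λ² - 60 - 34 = 2704 - 94 ≡ 64; y = λ·(60 - 64) - 53 ≡ 7. → (64, 7)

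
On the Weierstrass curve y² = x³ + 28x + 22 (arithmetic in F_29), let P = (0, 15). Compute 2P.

(1, 15)

tangent at (0, 15): λ = (3·0² + 28)/(2·15) ≡ 28/1. 1⁻¹ ≡ 1 (mod 29), so λ ≡ 28·1 ≡ 28.
  x = λ² - 0 - 0 = 784 - 0 ≡ 1; y = λ·(0 - 1) - 15 ≡ 15. → (1, 15)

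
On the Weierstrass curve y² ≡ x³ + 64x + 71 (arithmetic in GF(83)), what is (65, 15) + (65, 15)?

tangent at (65, 15): λ = (3·65² + 64)/(2·15) ≡ 40/30. 30⁻¹ ≡ 36 (mod 83), so λ ≡ 40·36 ≡ 29.
  x = λ² - 65 - 65 = 841 - 130 ≡ 47; y = λ·(65 - 47) - 15 ≡ 9. → (47, 9)

(47, 9)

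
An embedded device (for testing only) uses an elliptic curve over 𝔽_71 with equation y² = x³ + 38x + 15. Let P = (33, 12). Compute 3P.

(59, 23)

Repeated addition: build up to 3P.
2P: tangent at (33, 12): λ = (3·33² + 38)/(2·12) ≡ 39/24. 24⁻¹ ≡ 3 (mod 71), so λ ≡ 39·3 ≡ 46.
  x = λ² - 33 - 33 = 2116 - 66 ≡ 62; y = λ·(33 - 62) - 12 ≡ 3. → (62, 3)
3P: (62, 3) + (33, 12). λ = (12 - 3)/(33 - 62) ≡ 9/42 mod 71. 42⁻¹ ≡ 22 (mod 71), so λ ≡ 56.
  x = λ² - 62 - 33 = 3136 - 95 ≡ 59; y = λ·(62 - 59) - 3 ≡ 23. → (59, 23)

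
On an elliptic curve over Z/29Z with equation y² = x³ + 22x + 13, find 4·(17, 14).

(6, 10)

Write G = (17, 14).
Double-and-add on 4 = (100)₂. Start with G = (17, 14) for the leading 1-bit.
double: tangent at (17, 14): λ = (3·17² + 22)/(2·14) ≡ 19/28. 28⁻¹ ≡ 28 (mod 29), so λ ≡ 19·28 ≡ 10.
  x = λ² - 17 - 17 = 100 - 34 ≡ 8; y = λ·(17 - 8) - 14 ≡ 18. → (8, 18)
double: tangent at (8, 18): λ = (3·8² + 22)/(2·18) ≡ 11/7. 7⁻¹ ≡ 25 (mod 29) since 7·25 = 175 ≡ 1, so λ ≡ 11·25 ≡ 14.
  x = λ² - 8 - 8 = 196 - 16 ≡ 6; y = λ·(8 - 6) - 18 ≡ 10. → (6, 10)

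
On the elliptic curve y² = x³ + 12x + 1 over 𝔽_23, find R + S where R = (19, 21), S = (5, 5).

(19, 21) + (5, 5). λ = (5 - 21)/(5 - 19) ≡ 7/9 mod 23. 9⁻¹ ≡ 18 (mod 23), so λ ≡ 11.
  x = λ² - 19 - 5 = 121 - 24 ≡ 5; y = λ·(19 - 5) - 21 ≡ 18. → (5, 18)

(5, 18)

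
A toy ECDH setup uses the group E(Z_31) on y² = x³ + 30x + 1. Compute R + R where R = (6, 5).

tangent at (6, 5): λ = (3·6² + 30)/(2·5) ≡ 14/10. 10⁻¹ ≡ 28 (mod 31), so λ ≡ 14·28 ≡ 20.
  x = λ² - 6 - 6 = 400 - 12 ≡ 16; y = λ·(6 - 16) - 5 ≡ 12. → (16, 12)

(16, 12)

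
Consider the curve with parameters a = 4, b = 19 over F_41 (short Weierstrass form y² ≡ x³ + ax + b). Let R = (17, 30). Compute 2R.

(15, 25)

tangent at (17, 30): λ = (3·17² + 4)/(2·30) ≡ 10/19. 19⁻¹ ≡ 13 (mod 41) since 19·13 = 247 ≡ 1, so λ ≡ 10·13 ≡ 7.
  x = λ² - 17 - 17 = 49 - 34 ≡ 15; y = λ·(17 - 15) - 30 ≡ 25. → (15, 25)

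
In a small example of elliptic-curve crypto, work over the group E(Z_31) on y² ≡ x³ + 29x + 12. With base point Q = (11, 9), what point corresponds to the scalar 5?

Double-and-add on 5 = (101)₂. Start with Q = (11, 9) for the leading 1-bit.
double: tangent at (11, 9): λ = (3·11² + 29)/(2·9) ≡ 20/18. 18⁻¹ ≡ 19 (mod 31), so λ ≡ 20·19 ≡ 8.
  x = λ² - 11 - 11 = 64 - 22 ≡ 11; y = λ·(11 - 11) - 9 ≡ 22. → (11, 22)
double: tangent at (11, 22): λ = (3·11² + 29)/(2·22) ≡ 20/13. 13⁻¹ ≡ 12 (mod 31) since 13·12 = 156 ≡ 1, so λ ≡ 20·12 ≡ 23.
  x = λ² - 11 - 11 = 529 - 22 ≡ 11; y = λ·(11 - 11) - 22 ≡ 9. → (11, 9)
add Q: tangent at (11, 9): λ = (3·11² + 29)/(2·9) ≡ 20/18. 18⁻¹ ≡ 19 (mod 31), so λ ≡ 20·19 ≡ 8.
  x = λ² - 11 - 11 = 64 - 22 ≡ 11; y = λ·(11 - 11) - 9 ≡ 22. → (11, 22)

(11, 22)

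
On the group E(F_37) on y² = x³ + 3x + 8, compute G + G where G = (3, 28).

(5, 0)

tangent at (3, 28): λ = (3·3² + 3)/(2·28) ≡ 30/19. 19⁻¹ ≡ 2 (mod 37), so λ ≡ 30·2 ≡ 23.
  x = λ² - 3 - 3 = 529 - 6 ≡ 5; y = λ·(3 - 5) - 28 ≡ 0. → (5, 0)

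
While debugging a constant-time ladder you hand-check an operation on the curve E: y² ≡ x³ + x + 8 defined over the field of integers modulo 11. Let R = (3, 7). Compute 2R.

(9, 3)

tangent at (3, 7): λ = (3·3² + 1)/(2·7) ≡ 6/3. 3⁻¹ ≡ 4 (mod 11) since 3·4 = 12 ≡ 1, so λ ≡ 6·4 ≡ 2.
  x = λ² - 3 - 3 = 4 - 6 ≡ 9; y = λ·(3 - 9) - 7 ≡ 3. → (9, 3)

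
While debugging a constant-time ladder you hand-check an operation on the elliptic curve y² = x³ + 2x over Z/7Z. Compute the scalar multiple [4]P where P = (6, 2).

Repeated addition: build up to 4P.
2P: tangent at (6, 2): λ = (3·6² + 2)/(2·2) ≡ 5/4. 4⁻¹ ≡ 2 (mod 7), so λ ≡ 5·2 ≡ 3.
  x = λ² - 6 - 6 = 9 - 12 ≡ 4; y = λ·(6 - 4) - 2 ≡ 4. → (4, 4)
3P: (4, 4) + (6, 2). λ = (2 - 4)/(6 - 4) ≡ 5/2 mod 7. 2⁻¹ ≡ 4 (mod 7) since 2·4 = 8 ≡ 1, so λ ≡ 6.
  x = λ² - 4 - 6 = 36 - 10 ≡ 5; y = λ·(4 - 5) - 4 ≡ 4. → (5, 4)
4P: (5, 4) + (6, 2). λ = (2 - 4)/(6 - 5) ≡ 5/1 mod 7. 1⁻¹ ≡ 1 (mod 7), so λ ≡ 5.
  x = λ² - 5 - 6 = 25 - 11 ≡ 0; y = λ·(5 - 0) - 4 ≡ 0. → (0, 0)

(0, 0)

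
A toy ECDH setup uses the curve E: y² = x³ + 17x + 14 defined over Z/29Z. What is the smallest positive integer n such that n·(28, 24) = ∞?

7

2P: tangent at (28, 24): λ = (3·28² + 17)/(2·24) ≡ 20/19. 19⁻¹ ≡ 26 (mod 29) since 19·26 = 494 ≡ 1, so λ ≡ 20·26 ≡ 27.
  x = λ² - 28 - 28 = 729 - 56 ≡ 6; y = λ·(28 - 6) - 24 ≡ 19. → (6, 19)
3P: (6, 19) + (28, 24). λ = (24 - 19)/(28 - 6) ≡ 5/22 mod 29. 22⁻¹ ≡ 4 (mod 29), so λ ≡ 20.
  x = λ² - 6 - 28 = 400 - 34 ≡ 18; y = λ·(6 - 18) - 19 ≡ 2. → (18, 2)
4P: (18, 2) + (28, 24). λ = (24 - 2)/(28 - 18) ≡ 22/10 mod 29. 10⁻¹ ≡ 3 (mod 29), so λ ≡ 8.
  x = λ² - 18 - 28 = 64 - 46 ≡ 18; y = λ·(18 - 18) - 2 ≡ 27. → (18, 27)
5P: (18, 27) + (28, 24). λ = (24 - 27)/(28 - 18) ≡ 26/10 mod 29. 10⁻¹ ≡ 3 (mod 29) since 10·3 = 30 ≡ 1, so λ ≡ 20.
  x = λ² - 18 - 28 = 400 - 46 ≡ 6; y = λ·(18 - 6) - 27 ≡ 10. → (6, 10)
6P: (6, 10) + (28, 24). λ = (24 - 10)/(28 - 6) ≡ 14/22 mod 29. 22⁻¹ ≡ 4 (mod 29) since 22·4 = 88 ≡ 1, so λ ≡ 27.
  x = λ² - 6 - 28 = 729 - 34 ≡ 28; y = λ·(6 - 28) - 10 ≡ 5. → (28, 5)
7P: (28, 5) + (28, 24): same x and y₁ ≡ -y₂, so the sum is ∞.
7P = ∞, so the order is 7.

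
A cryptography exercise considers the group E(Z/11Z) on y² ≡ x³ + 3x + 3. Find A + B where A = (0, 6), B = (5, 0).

(0, 6) + (5, 0). λ = (0 - 6)/(5 - 0) ≡ 5/5 mod 11. 5⁻¹ ≡ 9 (mod 11) since 5·9 = 45 ≡ 1, so λ ≡ 1.
  x = λ² - 0 - 5 = 1 - 5 ≡ 7; y = λ·(0 - 7) - 6 ≡ 9. → (7, 9)

(7, 9)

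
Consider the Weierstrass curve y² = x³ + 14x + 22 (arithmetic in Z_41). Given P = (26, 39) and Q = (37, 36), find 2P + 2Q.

First 2P:
Repeated addition: build up to 2P.
2P: tangent at (26, 39): λ = (3·26² + 14)/(2·39) ≡ 33/37. 37⁻¹ ≡ 10 (mod 41), so λ ≡ 33·10 ≡ 2.
  x = λ² - 26 - 26 = 4 - 52 ≡ 34; y = λ·(26 - 34) - 39 ≡ 27. → (34, 27)
2P = (34, 27).
Next 2Q:
Repeated addition: build up to 2Q.
2Q: tangent at (37, 36): λ = (3·37² + 14)/(2·36) ≡ 21/31. 31⁻¹ ≡ 4 (mod 41) since 31·4 = 124 ≡ 1, so λ ≡ 21·4 ≡ 2.
  x = λ² - 37 - 37 = 4 - 74 ≡ 12; y = λ·(37 - 12) - 36 ≡ 14. → (12, 14)
2Q = (12, 14).
Finally 2P + 2Q:
(34, 27) + (12, 14). λ = (14 - 27)/(12 - 34) ≡ 28/19 mod 41. 19⁻¹ ≡ 13 (mod 41), so λ ≡ 36.
  x = λ² - 34 - 12 = 1296 - 46 ≡ 20; y = λ·(34 - 20) - 27 ≡ 26. → (20, 26)

(20, 26)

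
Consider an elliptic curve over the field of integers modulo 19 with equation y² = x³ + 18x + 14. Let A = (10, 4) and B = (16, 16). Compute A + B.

(10, 4) + (16, 16). λ = (16 - 4)/(16 - 10) ≡ 12/6 mod 19. 6⁻¹ ≡ 16 (mod 19), so λ ≡ 2.
  x = λ² - 10 - 16 = 4 - 26 ≡ 16; y = λ·(10 - 16) - 4 ≡ 3. → (16, 3)

(16, 3)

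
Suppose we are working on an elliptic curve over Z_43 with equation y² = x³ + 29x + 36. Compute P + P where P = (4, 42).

tangent at (4, 42): λ = (3·4² + 29)/(2·42) ≡ 34/41. 41⁻¹ ≡ 21 (mod 43), so λ ≡ 34·21 ≡ 26.
  x = λ² - 4 - 4 = 676 - 8 ≡ 23; y = λ·(4 - 23) - 42 ≡ 23. → (23, 23)

(23, 23)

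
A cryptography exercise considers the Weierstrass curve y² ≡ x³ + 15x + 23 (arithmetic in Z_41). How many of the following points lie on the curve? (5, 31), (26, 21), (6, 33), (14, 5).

3

(5, 31): 31² ≡ 18, rhs ≡ 18 → on.
(26, 21): 21² ≡ 31, rhs ≡ 31 → on.
(6, 33): 33² ≡ 23, rhs ≡ 1 → off.
(14, 5): 5² ≡ 25, rhs ≡ 25 → on.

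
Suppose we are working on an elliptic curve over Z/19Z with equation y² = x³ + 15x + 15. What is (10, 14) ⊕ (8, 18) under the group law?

(10, 14) + (8, 18). λ = (18 - 14)/(8 - 10) ≡ 4/17 mod 19. 17⁻¹ ≡ 9 (mod 19) since 17·9 = 153 ≡ 1, so λ ≡ 17.
  x = λ² - 10 - 8 = 289 - 18 ≡ 5; y = λ·(10 - 5) - 14 ≡ 14. → (5, 14)

(5, 14)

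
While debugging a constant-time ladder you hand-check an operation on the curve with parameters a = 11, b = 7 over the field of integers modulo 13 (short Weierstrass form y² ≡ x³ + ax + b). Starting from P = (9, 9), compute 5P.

(10, 5)

Double-and-add on 5 = (101)₂. Start with P = (9, 9) for the leading 1-bit.
double: tangent at (9, 9): λ = (3·9² + 11)/(2·9) ≡ 7/5. 5⁻¹ ≡ 8 (mod 13), so λ ≡ 7·8 ≡ 4.
  x = λ² - 9 - 9 = 16 - 18 ≡ 11; y = λ·(9 - 11) - 9 ≡ 9. → (11, 9)
double: tangent at (11, 9): λ = (3·11² + 11)/(2·9) ≡ 10/5. 5⁻¹ ≡ 8 (mod 13) since 5·8 = 40 ≡ 1, so λ ≡ 10·8 ≡ 2.
  x = λ² - 11 - 11 = 4 - 22 ≡ 8; y = λ·(11 - 8) - 9 ≡ 10. → (8, 10)
add P: (8, 10) + (9, 9). λ = (9 - 10)/(9 - 8) ≡ 12/1 mod 13. 1⁻¹ ≡ 1 (mod 13), so λ ≡ 12.
  x = λ² - 8 - 9 = 144 - 17 ≡ 10; y = λ·(8 - 10) - 10 ≡ 5. → (10, 5)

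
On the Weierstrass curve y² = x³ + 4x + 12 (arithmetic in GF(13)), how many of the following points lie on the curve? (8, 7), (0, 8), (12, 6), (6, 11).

(8, 7): 7² ≡ 10, rhs ≡ 10 → on.
(0, 8): 8² ≡ 12, rhs ≡ 12 → on.
(12, 6): 6² ≡ 10, rhs ≡ 7 → off.
(6, 11): 11² ≡ 4, rhs ≡ 5 → off.

2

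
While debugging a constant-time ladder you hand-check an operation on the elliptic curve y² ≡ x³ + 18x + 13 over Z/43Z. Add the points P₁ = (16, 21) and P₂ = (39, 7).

(13, 37)

(16, 21) + (39, 7). λ = (7 - 21)/(39 - 16) ≡ 29/23 mod 43. 23⁻¹ ≡ 15 (mod 43) since 23·15 = 345 ≡ 1, so λ ≡ 5.
  x = λ² - 16 - 39 = 25 - 55 ≡ 13; y = λ·(16 - 13) - 21 ≡ 37. → (13, 37)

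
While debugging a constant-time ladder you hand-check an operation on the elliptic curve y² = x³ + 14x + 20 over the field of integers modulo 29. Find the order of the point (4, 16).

2P: tangent at (4, 16): λ = (3·4² + 14)/(2·16) ≡ 4/3. 3⁻¹ ≡ 10 (mod 29) since 3·10 = 30 ≡ 1, so λ ≡ 4·10 ≡ 11.
  x = λ² - 4 - 4 = 121 - 8 ≡ 26; y = λ·(4 - 26) - 16 ≡ 3. → (26, 3)
3P: (26, 3) + (4, 16). λ = (16 - 3)/(4 - 26) ≡ 13/7 mod 29. 7⁻¹ ≡ 25 (mod 29) since 7·25 = 175 ≡ 1, so λ ≡ 6.
  x = λ² - 26 - 4 = 36 - 30 ≡ 6; y = λ·(26 - 6) - 3 ≡ 1. → (6, 1)
4P: (6, 1) + (4, 16). λ = (16 - 1)/(4 - 6) ≡ 15/27 mod 29. 27⁻¹ ≡ 14 (mod 29), so λ ≡ 7.
  x = λ² - 6 - 4 = 49 - 10 ≡ 10; y = λ·(6 - 10) - 1 ≡ 0. → (10, 0)
5P: (10, 0) + (4, 16). λ = (16 - 0)/(4 - 10) ≡ 16/23 mod 29. 23⁻¹ ≡ 24 (mod 29), so λ ≡ 7.
  x = λ² - 10 - 4 = 49 - 14 ≡ 6; y = λ·(10 - 6) - 0 ≡ 28. → (6, 28)
6P: (6, 28) + (4, 16). λ = (16 - 28)/(4 - 6) ≡ 17/27 mod 29. 27⁻¹ ≡ 14 (mod 29), so λ ≡ 6.
  x = λ² - 6 - 4 = 36 - 10 ≡ 26; y = λ·(6 - 26) - 28 ≡ 26. → (26, 26)
7P: (26, 26) + (4, 16). λ = (16 - 26)/(4 - 26) ≡ 19/7 mod 29. 7⁻¹ ≡ 25 (mod 29) since 7·25 = 175 ≡ 1, so λ ≡ 11.
  x = λ² - 26 - 4 = 121 - 30 ≡ 4; y = λ·(26 - 4) - 26 ≡ 13. → (4, 13)
8P: (4, 13) + (4, 16): same x and y₁ ≡ -y₂, so the sum is O.
8P = O, so the order is 8.

8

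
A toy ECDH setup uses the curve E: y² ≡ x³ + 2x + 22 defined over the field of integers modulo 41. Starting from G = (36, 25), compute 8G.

(21, 10)

Repeated addition: build up to 8G.
2G: tangent at (36, 25): λ = (3·36² + 2)/(2·25) ≡ 36/9. 9⁻¹ ≡ 32 (mod 41), so λ ≡ 36·32 ≡ 4.
  x = λ² - 36 - 36 = 16 - 72 ≡ 26; y = λ·(36 - 26) - 25 ≡ 15. → (26, 15)
3G: (26, 15) + (36, 25). λ = (25 - 15)/(36 - 26) ≡ 10/10 mod 41. 10⁻¹ ≡ 37 (mod 41) since 10·37 = 370 ≡ 1, so λ ≡ 1.
  x = λ² - 26 - 36 = 1 - 62 ≡ 21; y = λ·(26 - 21) - 15 ≡ 31. → (21, 31)
4G: (21, 31) + (36, 25). λ = (25 - 31)/(36 - 21) ≡ 35/15 mod 41. 15⁻¹ ≡ 11 (mod 41), so λ ≡ 16.
  x = λ² - 21 - 36 = 256 - 57 ≡ 35; y = λ·(21 - 35) - 31 ≡ 32. → (35, 32)
5G: (35, 32) + (36, 25). λ = (25 - 32)/(36 - 35) ≡ 34/1 mod 41. 1⁻¹ ≡ 1 (mod 41), so λ ≡ 34.
  x = λ² - 35 - 36 = 1156 - 71 ≡ 19; y = λ·(35 - 19) - 32 ≡ 20. → (19, 20)
6G: (19, 20) + (36, 25). λ = (25 - 20)/(36 - 19) ≡ 5/17 mod 41. 17⁻¹ ≡ 29 (mod 41), so λ ≡ 22.
  x = λ² - 19 - 36 = 484 - 55 ≡ 19; y = λ·(19 - 19) - 20 ≡ 21. → (19, 21)
7G: (19, 21) + (36, 25). λ = (25 - 21)/(36 - 19) ≡ 4/17 mod 41. 17⁻¹ ≡ 29 (mod 41), so λ ≡ 34.
  x = λ² - 19 - 36 = 1156 - 55 ≡ 35; y = λ·(19 - 35) - 21 ≡ 9. → (35, 9)
8G: (35, 9) + (36, 25). λ = (25 - 9)/(36 - 35) ≡ 16/1 mod 41. 1⁻¹ ≡ 1 (mod 41), so λ ≡ 16.
  x = λ² - 35 - 36 = 256 - 71 ≡ 21; y = λ·(35 - 21) - 9 ≡ 10. → (21, 10)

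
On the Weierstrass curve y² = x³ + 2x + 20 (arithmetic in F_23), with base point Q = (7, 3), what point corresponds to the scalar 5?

Repeated addition: build up to 5Q.
2Q: tangent at (7, 3): λ = (3·7² + 2)/(2·3) ≡ 11/6. 6⁻¹ ≡ 4 (mod 23), so λ ≡ 11·4 ≡ 21.
  x = λ² - 7 - 7 = 441 - 14 ≡ 13; y = λ·(7 - 13) - 3 ≡ 9. → (13, 9)
3Q: (13, 9) + (7, 3). λ = (3 - 9)/(7 - 13) ≡ 17/17 mod 23. 17⁻¹ ≡ 19 (mod 23) since 17·19 = 323 ≡ 1, so λ ≡ 1.
  x = λ² - 13 - 7 = 1 - 20 ≡ 4; y = λ·(13 - 4) - 9 ≡ 0. → (4, 0)
4Q: (4, 0) + (7, 3). λ = (3 - 0)/(7 - 4) ≡ 3/3 mod 23. 3⁻¹ ≡ 8 (mod 23), so λ ≡ 1.
  x = λ² - 4 - 7 = 1 - 11 ≡ 13; y = λ·(4 - 13) - 0 ≡ 14. → (13, 14)
5Q: (13, 14) + (7, 3). λ = (3 - 14)/(7 - 13) ≡ 12/17 mod 23. 17⁻¹ ≡ 19 (mod 23), so λ ≡ 21.
  x = λ² - 13 - 7 = 441 - 20 ≡ 7; y = λ·(13 - 7) - 14 ≡ 20. → (7, 20)

(7, 20)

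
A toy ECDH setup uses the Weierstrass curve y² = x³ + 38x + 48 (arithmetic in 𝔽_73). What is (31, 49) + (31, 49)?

tangent at (31, 49): λ = (3·31² + 38)/(2·49) ≡ 1/25. 25⁻¹ ≡ 38 (mod 73), so λ ≡ 1·38 ≡ 38.
  x = λ² - 31 - 31 = 1444 - 62 ≡ 68; y = λ·(31 - 68) - 49 ≡ 5. → (68, 5)

(68, 5)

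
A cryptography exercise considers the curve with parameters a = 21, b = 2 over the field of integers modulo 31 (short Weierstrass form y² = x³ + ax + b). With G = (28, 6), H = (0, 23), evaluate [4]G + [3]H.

(21, 30)

First 4G:
Repeated addition: build up to 4G.
2G: tangent at (28, 6): λ = (3·28² + 21)/(2·6) ≡ 17/12. 12⁻¹ ≡ 13 (mod 31), so λ ≡ 17·13 ≡ 4.
  x = λ² - 28 - 28 = 16 - 56 ≡ 22; y = λ·(28 - 22) - 6 ≡ 18. → (22, 18)
3G: (22, 18) + (28, 6). λ = (6 - 18)/(28 - 22) ≡ 19/6 mod 31. 6⁻¹ ≡ 26 (mod 31), so λ ≡ 29.
  x = λ² - 22 - 28 = 841 - 50 ≡ 16; y = λ·(22 - 16) - 18 ≡ 1. → (16, 1)
4G: (16, 1) + (28, 6). λ = (6 - 1)/(28 - 16) ≡ 5/12 mod 31. 12⁻¹ ≡ 13 (mod 31), so λ ≡ 3.
  x = λ² - 16 - 28 = 9 - 44 ≡ 27; y = λ·(16 - 27) - 1 ≡ 28. → (27, 28)
4G = (27, 28).
Next 3H:
Repeated addition: build up to 3H.
2H: tangent at (0, 23): λ = (3·0² + 21)/(2·23) ≡ 21/15. 15⁻¹ ≡ 29 (mod 31) since 15·29 = 435 ≡ 1, so λ ≡ 21·29 ≡ 20.
  x = λ² - 0 - 0 = 400 - 0 ≡ 28; y = λ·(0 - 28) - 23 ≡ 6. → (28, 6)
3H: (28, 6) + (0, 23). λ = (23 - 6)/(0 - 28) ≡ 17/3 mod 31. 3⁻¹ ≡ 21 (mod 31), so λ ≡ 16.
  x = λ² - 28 - 0 = 256 - 28 ≡ 11; y = λ·(28 - 11) - 6 ≡ 18. → (11, 18)
3H = (11, 18).
Finally 4G + 3H:
(27, 28) + (11, 18). λ = (18 - 28)/(11 - 27) ≡ 21/15 mod 31. 15⁻¹ ≡ 29 (mod 31), so λ ≡ 20.
  x = λ² - 27 - 11 = 400 - 38 ≡ 21; y = λ·(27 - 21) - 28 ≡ 30. → (21, 30)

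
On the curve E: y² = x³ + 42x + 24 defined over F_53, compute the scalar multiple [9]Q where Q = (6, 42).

(22, 28)

Repeated addition: build up to 9Q.
2Q: tangent at (6, 42): λ = (3·6² + 42)/(2·42) ≡ 44/31. 31⁻¹ ≡ 12 (mod 53) since 31·12 = 372 ≡ 1, so λ ≡ 44·12 ≡ 51.
  x = λ² - 6 - 6 = 2601 - 12 ≡ 45; y = λ·(6 - 45) - 42 ≡ 36. → (45, 36)
3Q: (45, 36) + (6, 42). λ = (42 - 36)/(6 - 45) ≡ 6/14 mod 53. 14⁻¹ ≡ 19 (mod 53) since 14·19 = 266 ≡ 1, so λ ≡ 8.
  x = λ² - 45 - 6 = 64 - 51 ≡ 13; y = λ·(45 - 13) - 36 ≡ 8. → (13, 8)
4Q: (13, 8) + (6, 42). λ = (42 - 8)/(6 - 13) ≡ 34/46 mod 53. 46⁻¹ ≡ 15 (mod 53), so λ ≡ 33.
  x = λ² - 13 - 6 = 1089 - 19 ≡ 10; y = λ·(13 - 10) - 8 ≡ 38. → (10, 38)
5Q: (10, 38) + (6, 42). λ = (42 - 38)/(6 - 10) ≡ 4/49 mod 53. 49⁻¹ ≡ 13 (mod 53), so λ ≡ 52.
  x = λ² - 10 - 6 = 2704 - 16 ≡ 38; y = λ·(10 - 38) - 38 ≡ 43. → (38, 43)
6Q: (38, 43) + (6, 42). λ = (42 - 43)/(6 - 38) ≡ 52/21 mod 53. 21⁻¹ ≡ 48 (mod 53), so λ ≡ 5.
  x = λ² - 38 - 6 = 25 - 44 ≡ 34; y = λ·(38 - 34) - 43 ≡ 30. → (34, 30)
7Q: (34, 30) + (6, 42). λ = (42 - 30)/(6 - 34) ≡ 12/25 mod 53. 25⁻¹ ≡ 17 (mod 53) since 25·17 = 425 ≡ 1, so λ ≡ 45.
  x = λ² - 34 - 6 = 2025 - 40 ≡ 24; y = λ·(34 - 24) - 30 ≡ 49. → (24, 49)
8Q: (24, 49) + (6, 42). λ = (42 - 49)/(6 - 24) ≡ 46/35 mod 53. 35⁻¹ ≡ 50 (mod 53), so λ ≡ 21.
  x = λ² - 24 - 6 = 441 - 30 ≡ 40; y = λ·(24 - 40) - 49 ≡ 39. → (40, 39)
9Q: (40, 39) + (6, 42). λ = (42 - 39)/(6 - 40) ≡ 3/19 mod 53. 19⁻¹ ≡ 14 (mod 53) since 19·14 = 266 ≡ 1, so λ ≡ 42.
  x = λ² - 40 - 6 = 1764 - 46 ≡ 22; y = λ·(40 - 22) - 39 ≡ 28. → (22, 28)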